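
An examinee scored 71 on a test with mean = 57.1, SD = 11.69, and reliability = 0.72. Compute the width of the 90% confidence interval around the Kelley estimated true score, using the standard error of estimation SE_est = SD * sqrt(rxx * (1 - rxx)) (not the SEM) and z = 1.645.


True score estimate = 0.72*71 + 0.28*57.1 = 67.108
SE_est = SD * sqrt(rxx * (1 - rxx)) = 11.69 * sqrt(0.72 * 0.28) = 11.69 * sqrt(0.2016) = 5.248797
CI = T_est +/- z * SE_est, so width = 2 * z * SE_est = 2 * 1.645 * 5.248797
Width = 17.2685

17.2685


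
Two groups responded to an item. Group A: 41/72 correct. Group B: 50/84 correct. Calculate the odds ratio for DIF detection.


Odds_A = 41/31 = 1.3226
Odds_B = 50/34 = 1.4706
OR = Odds_A / Odds_B = 1.3226 / 1.4706
Exactly, OR = (41 * 34) / (31 * 50) = 1394 / 1550
OR = 0.8994

0.8994


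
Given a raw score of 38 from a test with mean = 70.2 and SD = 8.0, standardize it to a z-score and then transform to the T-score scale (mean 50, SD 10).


z = (X - mean) / SD = (38 - 70.2) / 8.0
z = -32.2 / 8.0
z = -4.025
T-score = T = 50 + 10z
Carry z at full precision (z = -32.2 / 8.0) into the conversion:
T-score = 50 + 10 * (-32.2 / 8.0) = 50 + -322 / 8.0
T-score = 50 + -40.25
T-score = 9.75

9.75


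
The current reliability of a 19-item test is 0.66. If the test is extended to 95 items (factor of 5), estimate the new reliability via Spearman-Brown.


r_new = (n * rxx) / (1 + (n-1) * rxx)
r_new = (5 * 0.66) / (1 + 4 * 0.66)
r_new = 3.3 / 3.64
r_new = 0.9066

0.9066


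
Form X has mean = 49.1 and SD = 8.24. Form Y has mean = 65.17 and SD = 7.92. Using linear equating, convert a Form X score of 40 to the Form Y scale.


slope = SD_Y / SD_X = 7.92 / 8.24 ~ 0.9612
intercept = mean_Y - slope * mean_X = 65.17 - (7.92 / 8.24) * 49.1 ~ 17.9768
Y = slope * X + intercept. To avoid rounding drift from the rounded slope/intercept, evaluate the equivalent form Y = mean_Y + SD_Y * (X - mean_X) / SD_X at full precision:
Y = 65.17 + 7.92 * (40 - 49.1) / 8.24
Y = 65.17 - 7.92 * 9.1 / 8.24
Y = 65.17 - 72.072 / 8.24
Y = 65.17 - 8.7466
Y = 56.4234

56.4234


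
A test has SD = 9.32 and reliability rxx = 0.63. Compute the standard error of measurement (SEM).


SEM = SD * sqrt(1 - rxx)
SEM = 9.32 * sqrt(1 - 0.63)
SEM = 9.32 * sqrt(0.37) = 9.32 * 0.608276
SEM = 5.6691

5.6691


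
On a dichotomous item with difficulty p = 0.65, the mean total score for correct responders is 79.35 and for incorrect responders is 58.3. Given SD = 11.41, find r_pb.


q = 1 - p = 0.35
rpb = ((M1 - M0) / SD) * sqrt(p * q)
rpb = ((79.35 - 58.3) / 11.41) * sqrt(0.65 * 0.35)
rpb = 0.8799

0.8799


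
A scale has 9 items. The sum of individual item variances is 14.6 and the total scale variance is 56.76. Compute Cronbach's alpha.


alpha = (k/(k-1)) * (1 - sum(si^2)/s_total^2)
= (9/8) * (1 - 14.6/56.76)
alpha = 0.8356

0.8356


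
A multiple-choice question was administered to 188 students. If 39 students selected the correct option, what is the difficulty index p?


Item difficulty p = number correct / total examinees
p = 39 / 188
p = 0.2074

0.2074


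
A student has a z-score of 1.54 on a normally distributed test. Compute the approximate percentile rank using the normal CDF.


CDF(z) = 0.5 * (1 + erf(z/sqrt(2)))
erf(1.0889) = 0.8764
CDF = 0.9382
Percentile rank = 0.9382 * 100 = 93.82

93.82


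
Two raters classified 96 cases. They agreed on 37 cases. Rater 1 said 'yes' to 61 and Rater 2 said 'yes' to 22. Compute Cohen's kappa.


P_o = 37/96 = 0.385417
P_e = (61*22 + 35*74) / 9216 = 0.426649
kappa = (P_o - P_e) / (1 - P_e)
kappa = (0.385417 - 0.426649) / (1 - 0.426649)
kappa = -0.0719

-0.0719


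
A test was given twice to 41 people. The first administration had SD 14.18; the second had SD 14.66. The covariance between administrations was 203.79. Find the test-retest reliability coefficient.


r = cov(X,Y) / (SD_X * SD_Y)
r = 203.79 / (14.18 * 14.66)
r = 203.79 / 207.8788
r = 0.9803

0.9803


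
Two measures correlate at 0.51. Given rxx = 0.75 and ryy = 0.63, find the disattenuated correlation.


r_corrected = rxy / sqrt(rxx * ryy)
= 0.51 / sqrt(0.75 * 0.63)
= 0.51 / sqrt(0.4725)
= 0.51 / 0.687386
r_corrected = 0.7419

0.7419


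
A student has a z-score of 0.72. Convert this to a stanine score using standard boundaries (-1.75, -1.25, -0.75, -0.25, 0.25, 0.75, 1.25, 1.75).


Stanine boundaries: [-1.75, -1.25, -0.75, -0.25, 0.25, 0.75, 1.25, 1.75]
z = 0.72
Check each boundary:
  z >= -1.75 -> could be stanine 2
  z >= -1.25 -> could be stanine 3
  z >= -0.75 -> could be stanine 4
  z >= -0.25 -> could be stanine 5
  z >= 0.25 -> could be stanine 6
  z < 0.75
  z < 1.25
  z < 1.75
Highest qualifying boundary gives stanine = 6

6


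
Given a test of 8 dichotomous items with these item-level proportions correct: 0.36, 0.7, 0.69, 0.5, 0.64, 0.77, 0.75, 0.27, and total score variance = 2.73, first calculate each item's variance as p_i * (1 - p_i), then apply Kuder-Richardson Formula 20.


For each item, compute p_i * q_i:
  Item 1: 0.36 * 0.64 = 0.2304
  Item 2: 0.7 * 0.3 = 0.21
  Item 3: 0.69 * 0.31 = 0.2139
  Item 4: 0.5 * 0.5 = 0.25
  Item 5: 0.64 * 0.36 = 0.2304
  Item 6: 0.77 * 0.23 = 0.1771
  Item 7: 0.75 * 0.25 = 0.1875
  Item 8: 0.27 * 0.73 = 0.1971
Sum(p_i * q_i) = 0.2304 + 0.21 + 0.2139 + 0.25 + 0.2304 + 0.1771 + 0.1875 + 0.1971 = 1.6964
KR-20 = (k/(k-1)) * (1 - Sum(p_i*q_i) / Var_total)
= (8/7) * (1 - 1.6964/2.73)
= 1.1429 * 0.3786
KR-20 = 0.4327

0.4327


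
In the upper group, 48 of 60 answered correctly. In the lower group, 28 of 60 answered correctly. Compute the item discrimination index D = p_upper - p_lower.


p_upper = 48/60 = 0.8
p_lower = 28/60 = 0.4667
D = 0.8 - 0.4667 = 0.3333

0.3333


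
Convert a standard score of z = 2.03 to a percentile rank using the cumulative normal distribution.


CDF(z) = 0.5 * (1 + erf(z/sqrt(2)))
erf(1.4354) = 0.9576
CDF = 0.9788
Percentile rank = 0.9788 * 100 = 97.88

97.88


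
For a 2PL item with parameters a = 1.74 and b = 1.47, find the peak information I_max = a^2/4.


For 2PL, max info at theta = b = 1.47
I_max = a^2 / 4 = 1.74^2 / 4
= 3.0276 / 4
I_max = 0.7569

0.7569


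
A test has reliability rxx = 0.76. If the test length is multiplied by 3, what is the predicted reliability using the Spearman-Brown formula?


r_new = (n * rxx) / (1 + (n-1) * rxx)
r_new = (3 * 0.76) / (1 + 2 * 0.76)
r_new = 2.28 / 2.52
r_new = 0.9048

0.9048


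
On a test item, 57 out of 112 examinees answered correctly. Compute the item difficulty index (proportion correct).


Item difficulty p = number correct / total examinees
p = 57 / 112
p = 0.5089

0.5089


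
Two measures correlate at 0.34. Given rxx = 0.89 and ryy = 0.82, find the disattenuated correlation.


r_corrected = rxy / sqrt(rxx * ryy)
= 0.34 / sqrt(0.89 * 0.82)
= 0.34 / sqrt(0.7298)
= 0.34 / 0.854283
r_corrected = 0.398

0.398


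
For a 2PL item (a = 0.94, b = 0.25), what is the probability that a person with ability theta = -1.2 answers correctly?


a*(theta - b) = 0.94 * (-1.2 - 0.25) = -1.363
exp(--1.363) = 3.9079
P = 1 / (1 + 3.9079)
P = 0.2038

0.2038


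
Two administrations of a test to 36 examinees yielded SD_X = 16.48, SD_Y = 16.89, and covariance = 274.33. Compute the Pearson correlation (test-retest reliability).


r = cov(X,Y) / (SD_X * SD_Y)
r = 274.33 / (16.48 * 16.89)
r = 274.33 / 278.3472
r = 0.9856

0.9856


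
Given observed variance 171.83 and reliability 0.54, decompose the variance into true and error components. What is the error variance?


var_true = rxx * var_obs = 0.54 * 171.83 = 92.7882
var_error = var_obs - var_true
var_error = 171.83 - 92.7882
var_error = 79.0418

79.0418


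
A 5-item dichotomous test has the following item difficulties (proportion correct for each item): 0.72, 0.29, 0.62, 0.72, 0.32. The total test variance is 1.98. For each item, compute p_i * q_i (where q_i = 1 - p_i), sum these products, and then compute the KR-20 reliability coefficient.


For each item, compute p_i * q_i:
  Item 1: 0.72 * 0.28 = 0.2016
  Item 2: 0.29 * 0.71 = 0.2059
  Item 3: 0.62 * 0.38 = 0.2356
  Item 4: 0.72 * 0.28 = 0.2016
  Item 5: 0.32 * 0.68 = 0.2176
Sum(p_i * q_i) = 0.2016 + 0.2059 + 0.2356 + 0.2016 + 0.2176 = 1.0623
KR-20 = (k/(k-1)) * (1 - Sum(p_i*q_i) / Var_total)
= (5/4) * (1 - 1.0623/1.98)
= 1.25 * 0.4635
KR-20 = 0.5794

0.5794


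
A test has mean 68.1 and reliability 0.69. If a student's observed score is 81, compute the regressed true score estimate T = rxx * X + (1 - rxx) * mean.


T_est = rxx * X + (1 - rxx) * mean
T_est = 0.69 * 81 + 0.31 * 68.1
T_est = 55.89 + 21.111
T_est = 77.001

77.001


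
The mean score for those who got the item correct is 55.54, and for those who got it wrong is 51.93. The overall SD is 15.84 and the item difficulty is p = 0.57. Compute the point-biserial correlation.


q = 1 - p = 0.43
rpb = ((M1 - M0) / SD) * sqrt(p * q)
rpb = ((55.54 - 51.93) / 15.84) * sqrt(0.57 * 0.43)
rpb = 0.1128

0.1128


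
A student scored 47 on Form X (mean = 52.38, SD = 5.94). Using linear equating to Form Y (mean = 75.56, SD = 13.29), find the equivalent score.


slope = SD_Y / SD_X = 13.29 / 5.94 ~ 2.2374
intercept = mean_Y - slope * mean_X = 75.56 - (13.29 / 5.94) * 52.38 ~ -41.6336
Y = slope * X + intercept. To avoid rounding drift from the rounded slope/intercept, evaluate the equivalent form Y = mean_Y + SD_Y * (X - mean_X) / SD_X at full precision:
Y = 75.56 + 13.29 * (47 - 52.38) / 5.94
Y = 75.56 - 13.29 * 5.38 / 5.94
Y = 75.56 - 71.5002 / 5.94
Y = 75.56 - 12.0371
Y = 63.5229

63.5229


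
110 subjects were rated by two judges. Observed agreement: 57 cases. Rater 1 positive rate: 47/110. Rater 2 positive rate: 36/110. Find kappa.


P_o = 57/110 = 0.518182
P_e = (47*36 + 63*74) / 12100 = 0.525124
kappa = (P_o - P_e) / (1 - P_e)
kappa = (0.518182 - 0.525124) / (1 - 0.525124)
kappa = -0.0146

-0.0146


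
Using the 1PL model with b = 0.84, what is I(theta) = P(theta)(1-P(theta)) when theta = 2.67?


P = 1/(1+exp(-(2.67-0.84))) = 0.8618
I = P*(1-P) = 0.8618 * 0.1382
I = 0.1191

0.1191


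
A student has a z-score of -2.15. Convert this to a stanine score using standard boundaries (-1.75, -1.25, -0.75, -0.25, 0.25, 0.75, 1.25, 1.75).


Stanine boundaries: [-1.75, -1.25, -0.75, -0.25, 0.25, 0.75, 1.25, 1.75]
z = -2.15
Check each boundary:
  z < -1.75
  z < -1.25
  z < -0.75
  z < -0.25
  z < 0.25
  z < 0.75
  z < 1.25
  z < 1.75
Highest qualifying boundary gives stanine = 1

1


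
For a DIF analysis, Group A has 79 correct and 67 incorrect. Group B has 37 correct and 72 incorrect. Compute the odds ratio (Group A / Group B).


Odds_A = 79/67 = 1.1791
Odds_B = 37/72 = 0.5139
OR = Odds_A / Odds_B = 1.1791 / 0.5139
Exactly, OR = (79 * 72) / (67 * 37) = 5688 / 2479
OR = 2.2945

2.2945


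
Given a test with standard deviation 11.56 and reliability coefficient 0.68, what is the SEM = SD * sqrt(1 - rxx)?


SEM = SD * sqrt(1 - rxx)
SEM = 11.56 * sqrt(1 - 0.68)
SEM = 11.56 * sqrt(0.32) = 11.56 * 0.565685
SEM = 6.5393

6.5393


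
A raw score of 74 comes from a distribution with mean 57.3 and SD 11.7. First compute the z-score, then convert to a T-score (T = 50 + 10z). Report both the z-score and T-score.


z = (X - mean) / SD = (74 - 57.3) / 11.7
z = 16.7 / 11.7
z = 1.4274
T-score = T = 50 + 10z
Carry z at full precision (z = 16.7 / 11.7) into the conversion:
T-score = 50 + 10 * (16.7 / 11.7) = 50 + 167 / 11.7
T-score = 50 + 14.2735
T-score = 64.2735

64.2735


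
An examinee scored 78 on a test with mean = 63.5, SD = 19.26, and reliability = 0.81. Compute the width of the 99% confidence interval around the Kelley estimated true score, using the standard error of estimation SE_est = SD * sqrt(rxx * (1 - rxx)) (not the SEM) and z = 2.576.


True score estimate = 0.81*78 + 0.19*63.5 = 75.245
SE_est = SD * sqrt(rxx * (1 - rxx)) = 19.26 * sqrt(0.81 * 0.19) = 19.26 * sqrt(0.1539) = 7.555715
CI = T_est +/- z * SE_est, so width = 2 * z * SE_est = 2 * 2.576 * 7.555715
Width = 38.927

38.927


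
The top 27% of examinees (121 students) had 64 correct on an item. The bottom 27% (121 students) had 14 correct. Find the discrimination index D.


p_upper = 64/121 = 0.5289
p_lower = 14/121 = 0.1157
D = 0.5289 - 0.1157 = 0.4132

0.4132


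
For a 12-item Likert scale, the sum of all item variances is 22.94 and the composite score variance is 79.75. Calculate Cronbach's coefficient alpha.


alpha = (k/(k-1)) * (1 - sum(si^2)/s_total^2)
= (12/11) * (1 - 22.94/79.75)
alpha = 0.7771

0.7771


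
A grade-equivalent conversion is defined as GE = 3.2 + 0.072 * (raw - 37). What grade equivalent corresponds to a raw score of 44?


raw - median = 44 - 37 = 7
slope * diff = 0.072 * 7 = 0.504
GE = 3.2 + 0.504
GE = 3.704

3.704


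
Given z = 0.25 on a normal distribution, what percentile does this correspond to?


CDF(z) = 0.5 * (1 + erf(z/sqrt(2)))
erf(0.1768) = 0.1974
CDF = 0.5987
Percentile rank = 0.5987 * 100 = 59.87

59.87


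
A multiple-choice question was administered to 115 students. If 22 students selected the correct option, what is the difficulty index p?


Item difficulty p = number correct / total examinees
p = 22 / 115
p = 0.1913

0.1913


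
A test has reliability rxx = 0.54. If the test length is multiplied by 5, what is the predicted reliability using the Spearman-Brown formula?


r_new = (n * rxx) / (1 + (n-1) * rxx)
r_new = (5 * 0.54) / (1 + 4 * 0.54)
r_new = 2.7 / 3.16
r_new = 0.8544

0.8544


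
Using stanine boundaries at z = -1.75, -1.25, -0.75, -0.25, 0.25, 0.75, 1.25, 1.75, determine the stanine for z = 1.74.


Stanine boundaries: [-1.75, -1.25, -0.75, -0.25, 0.25, 0.75, 1.25, 1.75]
z = 1.74
Check each boundary:
  z >= -1.75 -> could be stanine 2
  z >= -1.25 -> could be stanine 3
  z >= -0.75 -> could be stanine 4
  z >= -0.25 -> could be stanine 5
  z >= 0.25 -> could be stanine 6
  z >= 0.75 -> could be stanine 7
  z >= 1.25 -> could be stanine 8
  z < 1.75
Highest qualifying boundary gives stanine = 8

8


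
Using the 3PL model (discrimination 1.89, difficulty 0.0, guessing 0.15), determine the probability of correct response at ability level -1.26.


logit = 1.89*(-1.26 - 0.0) = -2.3814
P* = 1/(1 + exp(--2.3814)) = 0.0846
P = 0.15 + (1 - 0.15) * 0.0846
P = 0.2219

0.2219


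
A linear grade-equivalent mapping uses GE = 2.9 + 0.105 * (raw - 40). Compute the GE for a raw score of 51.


raw - median = 51 - 40 = 11
slope * diff = 0.105 * 11 = 1.155
GE = 2.9 + 1.155
GE = 4.055

4.055


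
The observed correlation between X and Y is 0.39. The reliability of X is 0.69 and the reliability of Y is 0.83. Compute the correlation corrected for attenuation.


r_corrected = rxy / sqrt(rxx * ryy)
= 0.39 / sqrt(0.69 * 0.83)
= 0.39 / sqrt(0.5727)
= 0.39 / 0.756769
r_corrected = 0.5153

0.5153


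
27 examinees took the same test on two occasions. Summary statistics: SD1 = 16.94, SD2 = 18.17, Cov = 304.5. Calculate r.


r = cov(X,Y) / (SD_X * SD_Y)
r = 304.5 / (16.94 * 18.17)
r = 304.5 / 307.7998
r = 0.9893

0.9893


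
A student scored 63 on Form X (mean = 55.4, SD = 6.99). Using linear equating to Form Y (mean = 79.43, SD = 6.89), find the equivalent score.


slope = SD_Y / SD_X = 6.89 / 6.99 ~ 0.9857
intercept = mean_Y - slope * mean_X = 79.43 - (6.89 / 6.99) * 55.4 ~ 24.8226
Y = slope * X + intercept. To avoid rounding drift from the rounded slope/intercept, evaluate the equivalent form Y = mean_Y + SD_Y * (X - mean_X) / SD_X at full precision:
Y = 79.43 + 6.89 * (63 - 55.4) / 6.99
Y = 79.43 + 6.89 * 7.6 / 6.99
Y = 79.43 + 52.364 / 6.99
Y = 79.43 + 7.4913
Y = 86.9213

86.9213


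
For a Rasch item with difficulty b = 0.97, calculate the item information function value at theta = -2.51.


P = 1/(1+exp(-(-2.51-0.97))) = 0.0299
I = P*(1-P) = 0.0299 * 0.9701
I = 0.029

0.029


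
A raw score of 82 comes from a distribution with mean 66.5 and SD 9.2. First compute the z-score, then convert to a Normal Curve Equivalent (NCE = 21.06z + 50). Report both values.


z = (X - mean) / SD = (82 - 66.5) / 9.2
z = 15.5 / 9.2
z = 1.6848
NCE = NCE = 21.06z + 50
Carry z at full precision (z = 15.5 / 9.2) into the conversion:
NCE = 21.06 * (15.5 / 9.2) + 50 = 326.43 / 9.2 + 50
NCE = 35.4815 + 50
NCE = 85.4815

85.4815


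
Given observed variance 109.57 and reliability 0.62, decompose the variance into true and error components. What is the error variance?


var_true = rxx * var_obs = 0.62 * 109.57 = 67.9334
var_error = var_obs - var_true
var_error = 109.57 - 67.9334
var_error = 41.6366

41.6366


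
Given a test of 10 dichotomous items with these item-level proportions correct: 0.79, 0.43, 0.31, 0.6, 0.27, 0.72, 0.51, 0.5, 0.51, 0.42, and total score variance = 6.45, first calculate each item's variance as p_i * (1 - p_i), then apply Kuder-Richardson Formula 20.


For each item, compute p_i * q_i:
  Item 1: 0.79 * 0.21 = 0.1659
  Item 2: 0.43 * 0.57 = 0.2451
  Item 3: 0.31 * 0.69 = 0.2139
  Item 4: 0.6 * 0.4 = 0.24
  Item 5: 0.27 * 0.73 = 0.1971
  Item 6: 0.72 * 0.28 = 0.2016
  Item 7: 0.51 * 0.49 = 0.2499
  Item 8: 0.5 * 0.5 = 0.25
  Item 9: 0.51 * 0.49 = 0.2499
  Item 10: 0.42 * 0.58 = 0.2436
Sum(p_i * q_i) = 0.1659 + 0.2451 + 0.2139 + 0.24 + 0.1971 + 0.2016 + 0.2499 + 0.25 + 0.2499 + 0.2436 = 2.257
KR-20 = (k/(k-1)) * (1 - Sum(p_i*q_i) / Var_total)
= (10/9) * (1 - 2.257/6.45)
= 1.1111 * 0.6501
KR-20 = 0.7223

0.7223


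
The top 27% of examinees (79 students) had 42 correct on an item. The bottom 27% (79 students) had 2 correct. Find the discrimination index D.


p_upper = 42/79 = 0.5316
p_lower = 2/79 = 0.0253
D = 0.5316 - 0.0253 = 0.5063

0.5063


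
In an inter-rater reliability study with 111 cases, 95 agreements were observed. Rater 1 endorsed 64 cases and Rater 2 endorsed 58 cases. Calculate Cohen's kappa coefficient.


P_o = 95/111 = 0.855856
P_e = (64*58 + 47*53) / 12321 = 0.503449
kappa = (P_o - P_e) / (1 - P_e)
kappa = (0.855856 - 0.503449) / (1 - 0.503449)
kappa = 0.7097

0.7097


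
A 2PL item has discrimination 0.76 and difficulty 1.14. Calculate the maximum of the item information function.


For 2PL, max info at theta = b = 1.14
I_max = a^2 / 4 = 0.76^2 / 4
= 0.5776 / 4
I_max = 0.1444

0.1444


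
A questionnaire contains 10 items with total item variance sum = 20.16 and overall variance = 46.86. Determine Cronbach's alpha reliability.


alpha = (k/(k-1)) * (1 - sum(si^2)/s_total^2)
= (10/9) * (1 - 20.16/46.86)
alpha = 0.6331

0.6331


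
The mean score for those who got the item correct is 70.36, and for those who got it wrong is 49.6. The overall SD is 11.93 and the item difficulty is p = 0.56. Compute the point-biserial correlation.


q = 1 - p = 0.44
rpb = ((M1 - M0) / SD) * sqrt(p * q)
rpb = ((70.36 - 49.6) / 11.93) * sqrt(0.56 * 0.44)
rpb = 0.8638

0.8638


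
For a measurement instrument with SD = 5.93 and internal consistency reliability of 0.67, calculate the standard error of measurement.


SEM = SD * sqrt(1 - rxx)
SEM = 5.93 * sqrt(1 - 0.67)
SEM = 5.93 * sqrt(0.33) = 5.93 * 0.574456
SEM = 3.4065

3.4065


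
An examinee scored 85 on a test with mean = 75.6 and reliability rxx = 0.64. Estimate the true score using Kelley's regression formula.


T_est = rxx * X + (1 - rxx) * mean
T_est = 0.64 * 85 + 0.36 * 75.6
T_est = 54.4 + 27.216
T_est = 81.616

81.616


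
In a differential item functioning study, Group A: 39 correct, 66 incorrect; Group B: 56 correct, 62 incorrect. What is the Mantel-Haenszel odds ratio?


Odds_A = 39/66 = 0.5909
Odds_B = 56/62 = 0.9032
OR = Odds_A / Odds_B = 0.5909 / 0.9032
Exactly, OR = (39 * 62) / (66 * 56) = 2418 / 3696
OR = 0.6542

0.6542


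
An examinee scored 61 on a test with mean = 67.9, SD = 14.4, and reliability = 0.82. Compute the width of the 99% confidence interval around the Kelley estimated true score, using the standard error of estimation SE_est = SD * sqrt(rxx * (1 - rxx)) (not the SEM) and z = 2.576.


True score estimate = 0.82*61 + 0.18*67.9 = 62.242
SE_est = SD * sqrt(rxx * (1 - rxx)) = 14.4 * sqrt(0.82 * 0.18) = 14.4 * sqrt(0.1476) = 5.532299
CI = T_est +/- z * SE_est, so width = 2 * z * SE_est = 2 * 2.576 * 5.532299
Width = 28.5024

28.5024


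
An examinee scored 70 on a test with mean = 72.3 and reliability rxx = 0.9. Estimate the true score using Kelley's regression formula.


T_est = rxx * X + (1 - rxx) * mean
T_est = 0.9 * 70 + 0.1 * 72.3
T_est = 63.0 + 7.23
T_est = 70.23

70.23


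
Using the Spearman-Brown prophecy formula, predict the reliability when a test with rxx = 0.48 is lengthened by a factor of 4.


r_new = (n * rxx) / (1 + (n-1) * rxx)
r_new = (4 * 0.48) / (1 + 3 * 0.48)
r_new = 1.92 / 2.44
r_new = 0.7869

0.7869


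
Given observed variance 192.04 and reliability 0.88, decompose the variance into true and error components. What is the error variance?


var_true = rxx * var_obs = 0.88 * 192.04 = 168.9952
var_error = var_obs - var_true
var_error = 192.04 - 168.9952
var_error = 23.0448

23.0448


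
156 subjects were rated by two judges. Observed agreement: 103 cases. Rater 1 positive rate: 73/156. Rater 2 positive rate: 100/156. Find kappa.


P_o = 103/156 = 0.660256
P_e = (73*100 + 83*56) / 24336 = 0.49096
kappa = (P_o - P_e) / (1 - P_e)
kappa = (0.660256 - 0.49096) / (1 - 0.49096)
kappa = 0.3326

0.3326


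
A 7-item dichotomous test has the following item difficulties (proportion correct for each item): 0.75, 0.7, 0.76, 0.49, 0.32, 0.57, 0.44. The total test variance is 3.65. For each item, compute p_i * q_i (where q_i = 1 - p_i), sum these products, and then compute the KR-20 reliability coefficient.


For each item, compute p_i * q_i:
  Item 1: 0.75 * 0.25 = 0.1875
  Item 2: 0.7 * 0.3 = 0.21
  Item 3: 0.76 * 0.24 = 0.1824
  Item 4: 0.49 * 0.51 = 0.2499
  Item 5: 0.32 * 0.68 = 0.2176
  Item 6: 0.57 * 0.43 = 0.2451
  Item 7: 0.44 * 0.56 = 0.2464
Sum(p_i * q_i) = 0.1875 + 0.21 + 0.1824 + 0.2499 + 0.2176 + 0.2451 + 0.2464 = 1.5389
KR-20 = (k/(k-1)) * (1 - Sum(p_i*q_i) / Var_total)
= (7/6) * (1 - 1.5389/3.65)
= 1.1667 * 0.5784
KR-20 = 0.6748

0.6748


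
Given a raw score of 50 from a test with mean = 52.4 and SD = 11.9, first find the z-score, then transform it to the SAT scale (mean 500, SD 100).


z = (X - mean) / SD = (50 - 52.4) / 11.9
z = -2.4 / 11.9
z = -0.2017
SAT-scale = SAT = 500 + 100z
Carry z at full precision (z = -2.4 / 11.9) into the conversion:
SAT-scale = 500 + 100 * (-2.4 / 11.9) = 500 + -240 / 11.9
SAT-scale = 500 + -20.1681
SAT-scale = 479.8319

479.8319


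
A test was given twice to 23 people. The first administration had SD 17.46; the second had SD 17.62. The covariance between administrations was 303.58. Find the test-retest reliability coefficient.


r = cov(X,Y) / (SD_X * SD_Y)
r = 303.58 / (17.46 * 17.62)
r = 303.58 / 307.6452
r = 0.9868

0.9868


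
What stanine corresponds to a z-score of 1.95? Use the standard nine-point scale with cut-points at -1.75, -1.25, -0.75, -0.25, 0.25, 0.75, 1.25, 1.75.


Stanine boundaries: [-1.75, -1.25, -0.75, -0.25, 0.25, 0.75, 1.25, 1.75]
z = 1.95
Check each boundary:
  z >= -1.75 -> could be stanine 2
  z >= -1.25 -> could be stanine 3
  z >= -0.75 -> could be stanine 4
  z >= -0.25 -> could be stanine 5
  z >= 0.25 -> could be stanine 6
  z >= 0.75 -> could be stanine 7
  z >= 1.25 -> could be stanine 8
  z >= 1.75 -> could be stanine 9
Highest qualifying boundary gives stanine = 9

9


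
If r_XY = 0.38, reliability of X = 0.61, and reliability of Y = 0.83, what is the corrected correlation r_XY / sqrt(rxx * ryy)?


r_corrected = rxy / sqrt(rxx * ryy)
= 0.38 / sqrt(0.61 * 0.83)
= 0.38 / sqrt(0.5063)
= 0.38 / 0.711548
r_corrected = 0.534

0.534


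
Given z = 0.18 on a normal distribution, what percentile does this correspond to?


CDF(z) = 0.5 * (1 + erf(z/sqrt(2)))
erf(0.1273) = 0.1428
CDF = 0.5714
Percentile rank = 0.5714 * 100 = 57.14

57.14


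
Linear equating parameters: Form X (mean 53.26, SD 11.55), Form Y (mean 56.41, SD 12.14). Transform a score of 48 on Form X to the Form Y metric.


slope = SD_Y / SD_X = 12.14 / 11.55 ~ 1.0511
intercept = mean_Y - slope * mean_X = 56.41 - (12.14 / 11.55) * 53.26 ~ 0.4294
Y = slope * X + intercept. To avoid rounding drift from the rounded slope/intercept, evaluate the equivalent form Y = mean_Y + SD_Y * (X - mean_X) / SD_X at full precision:
Y = 56.41 + 12.14 * (48 - 53.26) / 11.55
Y = 56.41 - 12.14 * 5.26 / 11.55
Y = 56.41 - 63.8564 / 11.55
Y = 56.41 - 5.5287
Y = 50.8813

50.8813


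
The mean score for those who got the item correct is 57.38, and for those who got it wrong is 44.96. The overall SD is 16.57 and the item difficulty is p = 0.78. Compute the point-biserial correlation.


q = 1 - p = 0.22
rpb = ((M1 - M0) / SD) * sqrt(p * q)
rpb = ((57.38 - 44.96) / 16.57) * sqrt(0.78 * 0.22)
rpb = 0.3105

0.3105


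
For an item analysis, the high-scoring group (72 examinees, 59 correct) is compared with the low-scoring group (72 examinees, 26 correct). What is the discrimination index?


p_upper = 59/72 = 0.8194
p_lower = 26/72 = 0.3611
D = 0.8194 - 0.3611 = 0.4583

0.4583


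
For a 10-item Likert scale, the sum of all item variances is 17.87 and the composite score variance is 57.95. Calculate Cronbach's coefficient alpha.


alpha = (k/(k-1)) * (1 - sum(si^2)/s_total^2)
= (10/9) * (1 - 17.87/57.95)
alpha = 0.7685

0.7685


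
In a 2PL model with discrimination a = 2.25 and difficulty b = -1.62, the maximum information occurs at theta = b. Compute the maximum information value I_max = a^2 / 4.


For 2PL, max info at theta = b = -1.62
I_max = a^2 / 4 = 2.25^2 / 4
= 5.0625 / 4
I_max = 1.2656

1.2656


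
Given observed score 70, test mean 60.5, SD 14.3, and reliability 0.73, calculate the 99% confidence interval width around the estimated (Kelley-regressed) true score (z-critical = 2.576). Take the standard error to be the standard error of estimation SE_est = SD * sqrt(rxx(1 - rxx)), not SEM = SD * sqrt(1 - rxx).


True score estimate = 0.73*70 + 0.27*60.5 = 67.435
SE_est = SD * sqrt(rxx * (1 - rxx)) = 14.3 * sqrt(0.73 * 0.27) = 14.3 * sqrt(0.1971) = 6.34862
CI = T_est +/- z * SE_est, so width = 2 * z * SE_est = 2 * 2.576 * 6.34862
Width = 32.7081

32.7081


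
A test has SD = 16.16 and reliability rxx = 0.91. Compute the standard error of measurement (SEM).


SEM = SD * sqrt(1 - rxx)
SEM = 16.16 * sqrt(1 - 0.91)
SEM = 16.16 * sqrt(0.09) = 16.16 * 0.3
SEM = 4.848

4.848


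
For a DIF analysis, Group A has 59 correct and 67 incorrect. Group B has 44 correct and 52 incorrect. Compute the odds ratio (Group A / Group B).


Odds_A = 59/67 = 0.8806
Odds_B = 44/52 = 0.8462
OR = Odds_A / Odds_B = 0.8806 / 0.8462
Exactly, OR = (59 * 52) / (67 * 44) = 3068 / 2948
OR = 1.0407

1.0407


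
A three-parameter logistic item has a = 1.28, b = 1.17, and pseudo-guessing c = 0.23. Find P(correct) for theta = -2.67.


logit = 1.28*(-2.67 - 1.17) = -4.9152
P* = 1/(1 + exp(--4.9152)) = 0.0073
P = 0.23 + (1 - 0.23) * 0.0073
P = 0.2356

0.2356


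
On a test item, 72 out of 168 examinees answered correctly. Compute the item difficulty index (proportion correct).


Item difficulty p = number correct / total examinees
p = 72 / 168
p = 0.4286

0.4286


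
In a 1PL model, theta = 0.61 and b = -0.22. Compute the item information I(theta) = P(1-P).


P = 1/(1+exp(-(0.61--0.22))) = 0.6964
I = P*(1-P) = 0.6964 * 0.3036
I = 0.2114

0.2114


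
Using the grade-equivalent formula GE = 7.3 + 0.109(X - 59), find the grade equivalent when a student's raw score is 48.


raw - median = 48 - 59 = -11
slope * diff = 0.109 * -11 = -1.199
GE = 7.3 + -1.199
GE = 6.101

6.101


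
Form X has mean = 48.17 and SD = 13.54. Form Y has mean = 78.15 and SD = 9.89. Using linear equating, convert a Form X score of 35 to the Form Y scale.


slope = SD_Y / SD_X = 9.89 / 13.54 ~ 0.7304
intercept = mean_Y - slope * mean_X = 78.15 - (9.89 / 13.54) * 48.17 ~ 42.9653
Y = slope * X + intercept. To avoid rounding drift from the rounded slope/intercept, evaluate the equivalent form Y = mean_Y + SD_Y * (X - mean_X) / SD_X at full precision:
Y = 78.15 + 9.89 * (35 - 48.17) / 13.54
Y = 78.15 - 9.89 * 13.17 / 13.54
Y = 78.15 - 130.2513 / 13.54
Y = 78.15 - 9.6197
Y = 68.5303

68.5303


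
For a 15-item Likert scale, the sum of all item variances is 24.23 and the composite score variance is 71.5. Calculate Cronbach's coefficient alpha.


alpha = (k/(k-1)) * (1 - sum(si^2)/s_total^2)
= (15/14) * (1 - 24.23/71.5)
alpha = 0.7083

0.7083


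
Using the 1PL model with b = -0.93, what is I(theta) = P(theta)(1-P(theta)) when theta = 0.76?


P = 1/(1+exp(-(0.76--0.93))) = 0.8442
I = P*(1-P) = 0.8442 * 0.1558
I = 0.1315

0.1315


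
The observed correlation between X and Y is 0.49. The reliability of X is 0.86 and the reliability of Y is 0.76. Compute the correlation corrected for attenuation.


r_corrected = rxy / sqrt(rxx * ryy)
= 0.49 / sqrt(0.86 * 0.76)
= 0.49 / sqrt(0.6536)
= 0.49 / 0.808455
r_corrected = 0.6061

0.6061


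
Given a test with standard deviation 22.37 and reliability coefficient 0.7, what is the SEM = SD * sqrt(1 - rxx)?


SEM = SD * sqrt(1 - rxx)
SEM = 22.37 * sqrt(1 - 0.7)
SEM = 22.37 * sqrt(0.3) = 22.37 * 0.547723
SEM = 12.2526

12.2526


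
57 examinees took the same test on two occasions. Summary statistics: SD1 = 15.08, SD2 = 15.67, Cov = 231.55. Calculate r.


r = cov(X,Y) / (SD_X * SD_Y)
r = 231.55 / (15.08 * 15.67)
r = 231.55 / 236.3036
r = 0.9799

0.9799


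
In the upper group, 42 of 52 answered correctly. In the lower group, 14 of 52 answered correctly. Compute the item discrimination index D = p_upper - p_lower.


p_upper = 42/52 = 0.8077
p_lower = 14/52 = 0.2692
D = 0.8077 - 0.2692 = 0.5385

0.5385


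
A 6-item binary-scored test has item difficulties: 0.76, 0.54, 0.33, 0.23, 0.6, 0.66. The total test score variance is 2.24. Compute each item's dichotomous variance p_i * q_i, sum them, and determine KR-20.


For each item, compute p_i * q_i:
  Item 1: 0.76 * 0.24 = 0.1824
  Item 2: 0.54 * 0.46 = 0.2484
  Item 3: 0.33 * 0.67 = 0.2211
  Item 4: 0.23 * 0.77 = 0.1771
  Item 5: 0.6 * 0.4 = 0.24
  Item 6: 0.66 * 0.34 = 0.2244
Sum(p_i * q_i) = 0.1824 + 0.2484 + 0.2211 + 0.1771 + 0.24 + 0.2244 = 1.2934
KR-20 = (k/(k-1)) * (1 - Sum(p_i*q_i) / Var_total)
= (6/5) * (1 - 1.2934/2.24)
= 1.2 * 0.4226
KR-20 = 0.5071

0.5071


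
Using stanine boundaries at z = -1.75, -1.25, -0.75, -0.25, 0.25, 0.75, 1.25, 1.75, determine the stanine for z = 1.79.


Stanine boundaries: [-1.75, -1.25, -0.75, -0.25, 0.25, 0.75, 1.25, 1.75]
z = 1.79
Check each boundary:
  z >= -1.75 -> could be stanine 2
  z >= -1.25 -> could be stanine 3
  z >= -0.75 -> could be stanine 4
  z >= -0.25 -> could be stanine 5
  z >= 0.25 -> could be stanine 6
  z >= 0.75 -> could be stanine 7
  z >= 1.25 -> could be stanine 8
  z >= 1.75 -> could be stanine 9
Highest qualifying boundary gives stanine = 9

9


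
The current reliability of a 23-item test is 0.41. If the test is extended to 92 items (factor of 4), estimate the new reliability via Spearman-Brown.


r_new = (n * rxx) / (1 + (n-1) * rxx)
r_new = (4 * 0.41) / (1 + 3 * 0.41)
r_new = 1.64 / 2.23
r_new = 0.7354

0.7354


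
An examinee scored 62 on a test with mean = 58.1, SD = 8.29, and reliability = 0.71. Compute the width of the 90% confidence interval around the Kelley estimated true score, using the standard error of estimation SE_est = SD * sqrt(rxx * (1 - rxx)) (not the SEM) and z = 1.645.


True score estimate = 0.71*62 + 0.29*58.1 = 60.869
SE_est = SD * sqrt(rxx * (1 - rxx)) = 8.29 * sqrt(0.71 * 0.29) = 8.29 * sqrt(0.2059) = 3.761687
CI = T_est +/- z * SE_est, so width = 2 * z * SE_est = 2 * 1.645 * 3.761687
Width = 12.376

12.376


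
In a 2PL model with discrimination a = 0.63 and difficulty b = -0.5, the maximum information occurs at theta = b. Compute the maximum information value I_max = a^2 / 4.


For 2PL, max info at theta = b = -0.5
I_max = a^2 / 4 = 0.63^2 / 4
= 0.3969 / 4
I_max = 0.0992

0.0992


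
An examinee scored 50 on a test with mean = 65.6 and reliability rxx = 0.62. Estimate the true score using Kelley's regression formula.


T_est = rxx * X + (1 - rxx) * mean
T_est = 0.62 * 50 + 0.38 * 65.6
T_est = 31.0 + 24.928
T_est = 55.928

55.928


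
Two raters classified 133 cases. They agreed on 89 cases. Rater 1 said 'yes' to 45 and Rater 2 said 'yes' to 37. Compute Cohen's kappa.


P_o = 89/133 = 0.669173
P_e = (45*37 + 88*96) / 17689 = 0.571711
kappa = (P_o - P_e) / (1 - P_e)
kappa = (0.669173 - 0.571711) / (1 - 0.571711)
kappa = 0.2276

0.2276


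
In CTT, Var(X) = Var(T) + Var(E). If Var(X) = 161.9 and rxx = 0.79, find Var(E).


var_true = rxx * var_obs = 0.79 * 161.9 = 127.901
var_error = var_obs - var_true
var_error = 161.9 - 127.901
var_error = 33.999

33.999


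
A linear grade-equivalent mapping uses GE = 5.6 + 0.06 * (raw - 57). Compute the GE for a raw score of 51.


raw - median = 51 - 57 = -6
slope * diff = 0.06 * -6 = -0.36
GE = 5.6 + -0.36
GE = 5.24

5.24


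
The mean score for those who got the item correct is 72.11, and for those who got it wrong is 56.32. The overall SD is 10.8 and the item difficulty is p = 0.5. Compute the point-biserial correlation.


q = 1 - p = 0.5
rpb = ((M1 - M0) / SD) * sqrt(p * q)
rpb = ((72.11 - 56.32) / 10.8) * sqrt(0.5 * 0.5)
rpb = 0.731

0.731


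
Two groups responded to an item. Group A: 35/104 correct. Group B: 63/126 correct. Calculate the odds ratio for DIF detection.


Odds_A = 35/69 = 0.5072
Odds_B = 63/63 = 1.0
OR = Odds_A / Odds_B = 0.5072 / 1.0
Exactly, OR = (35 * 63) / (69 * 63) = 2205 / 4347
OR = 0.5072

0.5072


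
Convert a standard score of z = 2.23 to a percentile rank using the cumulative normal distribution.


CDF(z) = 0.5 * (1 + erf(z/sqrt(2)))
erf(1.5768) = 0.9743
CDF = 0.9871
Percentile rank = 0.9871 * 100 = 98.71

98.71


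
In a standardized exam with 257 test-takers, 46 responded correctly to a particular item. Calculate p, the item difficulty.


Item difficulty p = number correct / total examinees
p = 46 / 257
p = 0.179

0.179


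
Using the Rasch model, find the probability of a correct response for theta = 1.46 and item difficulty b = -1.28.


theta - b = 1.46 - -1.28 = 2.74
exp(-(theta - b)) = exp(-2.74) = 0.0646
P = 1 / (1 + 0.0646)
P = 0.9393

0.9393


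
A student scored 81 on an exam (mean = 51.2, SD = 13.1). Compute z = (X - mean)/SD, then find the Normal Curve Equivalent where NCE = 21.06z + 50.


z = (X - mean) / SD = (81 - 51.2) / 13.1
z = 29.8 / 13.1
z = 2.2748
NCE = NCE = 21.06z + 50
Carry z at full precision (z = 29.8 / 13.1) into the conversion:
NCE = 21.06 * (29.8 / 13.1) + 50 = 627.588 / 13.1 + 50
NCE = 47.9075 + 50
NCE = 97.9075

97.9075


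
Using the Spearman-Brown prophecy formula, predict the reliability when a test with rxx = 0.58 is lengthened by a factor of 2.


r_new = (n * rxx) / (1 + (n-1) * rxx)
r_new = (2 * 0.58) / (1 + 1 * 0.58)
r_new = 1.16 / 1.58
r_new = 0.7342

0.7342


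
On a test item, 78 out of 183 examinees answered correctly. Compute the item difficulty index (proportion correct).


Item difficulty p = number correct / total examinees
p = 78 / 183
p = 0.4262

0.4262


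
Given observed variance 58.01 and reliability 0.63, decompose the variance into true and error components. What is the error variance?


var_true = rxx * var_obs = 0.63 * 58.01 = 36.5463
var_error = var_obs - var_true
var_error = 58.01 - 36.5463
var_error = 21.4637

21.4637


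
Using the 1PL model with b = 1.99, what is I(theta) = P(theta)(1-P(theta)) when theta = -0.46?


P = 1/(1+exp(-(-0.46-1.99))) = 0.0794
I = P*(1-P) = 0.0794 * 0.9206
I = 0.0731

0.0731


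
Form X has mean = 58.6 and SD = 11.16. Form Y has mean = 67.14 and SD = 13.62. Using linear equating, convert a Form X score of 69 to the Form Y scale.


slope = SD_Y / SD_X = 13.62 / 11.16 ~ 1.2204
intercept = mean_Y - slope * mean_X = 67.14 - (13.62 / 11.16) * 58.6 ~ -4.3772
Y = slope * X + intercept. To avoid rounding drift from the rounded slope/intercept, evaluate the equivalent form Y = mean_Y + SD_Y * (X - mean_X) / SD_X at full precision:
Y = 67.14 + 13.62 * (69 - 58.6) / 11.16
Y = 67.14 + 13.62 * 10.4 / 11.16
Y = 67.14 + 141.648 / 11.16
Y = 67.14 + 12.6925
Y = 79.8325

79.8325


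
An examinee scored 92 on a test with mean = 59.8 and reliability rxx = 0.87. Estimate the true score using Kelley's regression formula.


T_est = rxx * X + (1 - rxx) * mean
T_est = 0.87 * 92 + 0.13 * 59.8
T_est = 80.04 + 7.774
T_est = 87.814

87.814


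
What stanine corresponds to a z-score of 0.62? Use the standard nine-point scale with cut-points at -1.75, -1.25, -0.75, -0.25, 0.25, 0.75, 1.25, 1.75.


Stanine boundaries: [-1.75, -1.25, -0.75, -0.25, 0.25, 0.75, 1.25, 1.75]
z = 0.62
Check each boundary:
  z >= -1.75 -> could be stanine 2
  z >= -1.25 -> could be stanine 3
  z >= -0.75 -> could be stanine 4
  z >= -0.25 -> could be stanine 5
  z >= 0.25 -> could be stanine 6
  z < 0.75
  z < 1.25
  z < 1.75
Highest qualifying boundary gives stanine = 6

6


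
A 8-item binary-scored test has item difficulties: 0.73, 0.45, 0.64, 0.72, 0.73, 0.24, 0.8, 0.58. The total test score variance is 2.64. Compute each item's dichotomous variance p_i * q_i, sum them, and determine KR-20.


For each item, compute p_i * q_i:
  Item 1: 0.73 * 0.27 = 0.1971
  Item 2: 0.45 * 0.55 = 0.2475
  Item 3: 0.64 * 0.36 = 0.2304
  Item 4: 0.72 * 0.28 = 0.2016
  Item 5: 0.73 * 0.27 = 0.1971
  Item 6: 0.24 * 0.76 = 0.1824
  Item 7: 0.8 * 0.2 = 0.16
  Item 8: 0.58 * 0.42 = 0.2436
Sum(p_i * q_i) = 0.1971 + 0.2475 + 0.2304 + 0.2016 + 0.1971 + 0.1824 + 0.16 + 0.2436 = 1.6597
KR-20 = (k/(k-1)) * (1 - Sum(p_i*q_i) / Var_total)
= (8/7) * (1 - 1.6597/2.64)
= 1.1429 * 0.3713
KR-20 = 0.4244

0.4244


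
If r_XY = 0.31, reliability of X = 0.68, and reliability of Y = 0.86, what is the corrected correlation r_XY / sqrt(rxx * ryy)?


r_corrected = rxy / sqrt(rxx * ryy)
= 0.31 / sqrt(0.68 * 0.86)
= 0.31 / sqrt(0.5848)
= 0.31 / 0.764722
r_corrected = 0.4054

0.4054


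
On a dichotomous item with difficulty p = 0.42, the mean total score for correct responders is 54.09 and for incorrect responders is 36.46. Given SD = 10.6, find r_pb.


q = 1 - p = 0.58
rpb = ((M1 - M0) / SD) * sqrt(p * q)
rpb = ((54.09 - 36.46) / 10.6) * sqrt(0.42 * 0.58)
rpb = 0.8209

0.8209


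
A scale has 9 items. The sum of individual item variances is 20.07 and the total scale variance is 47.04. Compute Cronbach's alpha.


alpha = (k/(k-1)) * (1 - sum(si^2)/s_total^2)
= (9/8) * (1 - 20.07/47.04)
alpha = 0.645

0.645


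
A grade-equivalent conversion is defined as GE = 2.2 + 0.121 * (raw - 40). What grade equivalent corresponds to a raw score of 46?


raw - median = 46 - 40 = 6
slope * diff = 0.121 * 6 = 0.726
GE = 2.2 + 0.726
GE = 2.926

2.926


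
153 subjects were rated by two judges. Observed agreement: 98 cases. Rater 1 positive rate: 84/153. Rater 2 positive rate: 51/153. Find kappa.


P_o = 98/153 = 0.640523
P_e = (84*51 + 69*102) / 23409 = 0.48366
kappa = (P_o - P_e) / (1 - P_e)
kappa = (0.640523 - 0.48366) / (1 - 0.48366)
kappa = 0.3038

0.3038


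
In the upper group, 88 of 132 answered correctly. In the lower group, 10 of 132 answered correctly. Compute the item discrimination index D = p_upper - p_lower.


p_upper = 88/132 = 0.6667
p_lower = 10/132 = 0.0758
D = 0.6667 - 0.0758 = 0.5909

0.5909


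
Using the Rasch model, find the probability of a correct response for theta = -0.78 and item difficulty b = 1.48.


theta - b = -0.78 - 1.48 = -2.26
exp(-(theta - b)) = exp(2.26) = 9.5831
P = 1 / (1 + 9.5831)
P = 0.0945

0.0945


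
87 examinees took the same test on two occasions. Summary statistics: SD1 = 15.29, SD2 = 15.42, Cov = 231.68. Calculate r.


r = cov(X,Y) / (SD_X * SD_Y)
r = 231.68 / (15.29 * 15.42)
r = 231.68 / 235.7718
r = 0.9826

0.9826
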